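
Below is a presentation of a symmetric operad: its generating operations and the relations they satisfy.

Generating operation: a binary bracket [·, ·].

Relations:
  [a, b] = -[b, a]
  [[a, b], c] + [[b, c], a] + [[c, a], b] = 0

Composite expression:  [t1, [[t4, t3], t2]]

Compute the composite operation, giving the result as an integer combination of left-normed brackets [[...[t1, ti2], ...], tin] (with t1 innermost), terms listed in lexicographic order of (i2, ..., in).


A multilinear Lie element is pinned by t1-initial words (t1 innermost).
Composite bracket: [t1, [[t4, t3], t2]]
Expanding via [a, b] = ab - ba: 8 signed words (2^3 = 8).
Collect the words opening with t1:
  t1t2t3t4 appears with sign +1, giving the term +[[[t1, t2], t3], t4]
  t1t2t4t3 appears with sign -1, giving the term -[[[t1, t2], t4], t3]
  t1t3t4t2 appears with sign -1, giving the term -[[[t1, t3], t4], t2]
  t1t4t3t2 appears with sign +1, giving the term +[[[t1, t4], t3], t2]

[[[t1, t2], t3], t4] - [[[t1, t2], t4], t3] - [[[t1, t3], t4], t2] + [[[t1, t4], t3], t2]


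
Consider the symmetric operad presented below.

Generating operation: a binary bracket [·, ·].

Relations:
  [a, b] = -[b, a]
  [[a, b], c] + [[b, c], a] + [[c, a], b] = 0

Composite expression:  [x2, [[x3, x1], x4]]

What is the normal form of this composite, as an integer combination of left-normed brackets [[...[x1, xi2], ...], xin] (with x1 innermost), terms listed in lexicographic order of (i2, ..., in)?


[[[x1, x3], x4], x2]

Left-normed coefficients sit on the x1-initial expansion words.
Composite bracket: [x2, [[x3, x1], x4]]
Applying ab - ba throughout gives 8 signed words (2^3 = 8).
Coefficients come from the x1-initial words:
  the word x1x3x4x2 carries sign +1 and contributes +[[[x1, x3], x4], x2]


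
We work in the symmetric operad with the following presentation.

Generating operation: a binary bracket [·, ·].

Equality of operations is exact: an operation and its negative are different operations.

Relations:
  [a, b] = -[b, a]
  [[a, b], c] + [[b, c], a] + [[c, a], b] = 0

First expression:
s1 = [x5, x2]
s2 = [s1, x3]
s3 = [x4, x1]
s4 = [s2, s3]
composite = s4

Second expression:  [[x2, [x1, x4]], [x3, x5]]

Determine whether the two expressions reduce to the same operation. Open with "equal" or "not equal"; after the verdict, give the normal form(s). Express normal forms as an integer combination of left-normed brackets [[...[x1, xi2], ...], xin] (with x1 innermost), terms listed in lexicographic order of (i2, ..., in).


not equal: they reduce to -[[[[x1, x4], x2], x5], x3] + [[[[x1, x4], x3], x2], x5] - [[[[x1, x4], x3], x5], x2] + [[[[x1, x4], x5], x2], x3] and -[[[[x1, x4], x2], x3], x5] + [[[[x1, x4], x2], x5], x3]

Normal form of the first expression: -[[[[x1, x4], x2], x5], x3] + [[[[x1, x4], x3], x2], x5] - [[[[x1, x4], x3], x5], x2] + [[[[x1, x4], x5], x2], x3]
Normal form of the second expression: -[[[[x1, x4], x2], x3], x5] + [[[[x1, x4], x2], x5], x3]
The normal forms differ: not equal.


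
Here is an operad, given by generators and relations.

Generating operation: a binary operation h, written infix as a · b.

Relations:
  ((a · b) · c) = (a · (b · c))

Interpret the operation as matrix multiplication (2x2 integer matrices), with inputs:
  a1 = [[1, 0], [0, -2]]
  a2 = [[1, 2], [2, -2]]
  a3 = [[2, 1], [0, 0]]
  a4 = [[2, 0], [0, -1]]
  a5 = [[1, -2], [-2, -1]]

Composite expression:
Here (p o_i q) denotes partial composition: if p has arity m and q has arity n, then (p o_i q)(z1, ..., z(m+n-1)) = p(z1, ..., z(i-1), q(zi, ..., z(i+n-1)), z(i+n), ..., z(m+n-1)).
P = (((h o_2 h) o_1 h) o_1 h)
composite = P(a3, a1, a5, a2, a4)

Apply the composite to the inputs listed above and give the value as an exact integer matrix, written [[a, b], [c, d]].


(a3 · a1) = [[2, -2], [0, 0]]
((a3 · a1) · a5) = [[6, -2], [0, 0]]
(a2 · a4) = [[2, -2], [4, 2]]
(((a3 · a1) · a5) · (a2 · a4)) = [[4, -16], [0, 0]]

[[4, -16], [0, 0]]


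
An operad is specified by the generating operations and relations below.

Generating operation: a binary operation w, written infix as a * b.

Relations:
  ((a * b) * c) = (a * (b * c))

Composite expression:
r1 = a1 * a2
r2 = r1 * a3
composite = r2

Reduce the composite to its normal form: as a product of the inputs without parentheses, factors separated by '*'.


a1 * a2 * a3

Key point: w is associative — brackets drop, the a-order remains.
(a1 * a2) spells out as a1 * a2
((a1 * a2) * a3) spells out as a1 * a2 * a3


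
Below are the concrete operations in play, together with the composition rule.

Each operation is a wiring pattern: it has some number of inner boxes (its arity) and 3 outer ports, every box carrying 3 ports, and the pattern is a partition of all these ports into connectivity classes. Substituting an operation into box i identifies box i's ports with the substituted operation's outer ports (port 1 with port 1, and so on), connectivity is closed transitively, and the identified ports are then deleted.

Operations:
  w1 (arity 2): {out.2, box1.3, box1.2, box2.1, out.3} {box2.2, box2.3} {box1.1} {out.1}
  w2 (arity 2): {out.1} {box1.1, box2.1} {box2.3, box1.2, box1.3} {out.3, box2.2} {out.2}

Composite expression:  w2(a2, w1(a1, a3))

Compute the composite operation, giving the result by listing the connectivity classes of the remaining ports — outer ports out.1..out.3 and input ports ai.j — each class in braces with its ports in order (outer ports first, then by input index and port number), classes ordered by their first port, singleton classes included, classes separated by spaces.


{out.1} {out.2} {out.3, a1.2, a1.3, a2.2, a2.3, a3.1} {a1.1} {a2.1} {a3.2, a3.3}

Substituting into w2 glues patterns; closure does the rest.
after w1, the pattern on (a1, a3) reads {out.1} {out.2, out.3, a1.2, a1.3, a3.1} {a1.1} {a3.2, a3.3} (out.j = its outer ports)
after w2, the pattern on (a2, a1, a3) reads {out.1} {out.2} {out.3, a1.2, a1.3, a2.2, a2.3, a3.1} {a1.1} {a2.1} {a3.2, a3.3} (out.j = its outer ports)


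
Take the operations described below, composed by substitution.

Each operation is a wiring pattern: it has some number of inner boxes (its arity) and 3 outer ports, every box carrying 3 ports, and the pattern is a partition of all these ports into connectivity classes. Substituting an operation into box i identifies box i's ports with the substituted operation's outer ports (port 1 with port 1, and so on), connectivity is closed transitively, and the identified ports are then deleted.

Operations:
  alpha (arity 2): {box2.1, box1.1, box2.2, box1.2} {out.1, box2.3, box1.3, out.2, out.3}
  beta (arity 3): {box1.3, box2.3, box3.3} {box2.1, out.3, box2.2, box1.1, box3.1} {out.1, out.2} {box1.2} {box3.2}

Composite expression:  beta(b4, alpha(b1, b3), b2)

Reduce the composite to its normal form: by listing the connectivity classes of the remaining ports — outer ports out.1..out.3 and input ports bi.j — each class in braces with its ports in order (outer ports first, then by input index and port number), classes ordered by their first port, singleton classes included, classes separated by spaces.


{out.1, out.2} {out.3, b1.3, b2.1, b2.3, b3.3, b4.1, b4.3} {b1.1, b1.2, b3.1, b3.2} {b2.2} {b4.2}

After gluing at beta, chains via deleted ports link the b-ports.
composing alpha on (b1, b3), with out.j its own outer ports: {out.1, out.2, out.3, b1.3, b3.3} {b1.1, b1.2, b3.1, b3.2}
composing beta on (b4, b1, b3, b2), with out.j its own outer ports: {out.1, out.2} {out.3, b1.3, b2.1, b2.3, b3.3, b4.1, b4.3} {b1.1, b1.2, b3.1, b3.2} {b2.2} {b4.2}


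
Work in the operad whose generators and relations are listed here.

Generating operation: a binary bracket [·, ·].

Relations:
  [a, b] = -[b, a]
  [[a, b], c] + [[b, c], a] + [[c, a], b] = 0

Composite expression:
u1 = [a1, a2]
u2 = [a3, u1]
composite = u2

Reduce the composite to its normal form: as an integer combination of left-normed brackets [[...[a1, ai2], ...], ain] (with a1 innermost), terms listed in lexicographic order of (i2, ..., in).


-[[a1, a2], a3]

Skip Jacobi rewriting: expand, keep a1-initial words, read off terms.
Composite bracket: [a3, [a1, a2]]
Each bracket splits as ab - ba, giving 4 signed words (2^2 = 4).
Coefficients come from the a1-initial words:
  a1a2a3 (sign -1) contributes -[[a1, a2], a3]


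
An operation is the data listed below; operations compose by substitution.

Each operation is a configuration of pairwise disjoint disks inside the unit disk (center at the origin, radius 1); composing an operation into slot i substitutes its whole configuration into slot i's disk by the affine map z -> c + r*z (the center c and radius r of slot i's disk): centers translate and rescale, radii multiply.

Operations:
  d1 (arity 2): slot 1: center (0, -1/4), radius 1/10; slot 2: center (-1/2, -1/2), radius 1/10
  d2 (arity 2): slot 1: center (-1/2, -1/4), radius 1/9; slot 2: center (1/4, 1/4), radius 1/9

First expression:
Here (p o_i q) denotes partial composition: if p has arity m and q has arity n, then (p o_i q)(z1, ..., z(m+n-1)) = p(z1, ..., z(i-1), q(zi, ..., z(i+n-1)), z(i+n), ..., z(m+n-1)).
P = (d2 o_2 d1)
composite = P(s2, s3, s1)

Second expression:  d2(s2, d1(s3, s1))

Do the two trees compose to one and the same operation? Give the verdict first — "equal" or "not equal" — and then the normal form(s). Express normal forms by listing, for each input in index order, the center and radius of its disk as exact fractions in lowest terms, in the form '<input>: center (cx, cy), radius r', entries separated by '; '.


equal; both compose to s1: center (7/36, 7/36), radius 1/90; s2: center (-1/2, -1/4), radius 1/9; s3: center (1/4, 2/9), radius 1/90

The first composite normalizes to s1: center (7/36, 7/36), radius 1/90; s2: center (-1/2, -1/4), radius 1/9; s3: center (1/4, 2/9), radius 1/90
The second composite normalizes to s1: center (7/36, 7/36), radius 1/90; s2: center (-1/2, -1/4), radius 1/9; s3: center (1/4, 2/9), radius 1/90
The forms coincide; equal.


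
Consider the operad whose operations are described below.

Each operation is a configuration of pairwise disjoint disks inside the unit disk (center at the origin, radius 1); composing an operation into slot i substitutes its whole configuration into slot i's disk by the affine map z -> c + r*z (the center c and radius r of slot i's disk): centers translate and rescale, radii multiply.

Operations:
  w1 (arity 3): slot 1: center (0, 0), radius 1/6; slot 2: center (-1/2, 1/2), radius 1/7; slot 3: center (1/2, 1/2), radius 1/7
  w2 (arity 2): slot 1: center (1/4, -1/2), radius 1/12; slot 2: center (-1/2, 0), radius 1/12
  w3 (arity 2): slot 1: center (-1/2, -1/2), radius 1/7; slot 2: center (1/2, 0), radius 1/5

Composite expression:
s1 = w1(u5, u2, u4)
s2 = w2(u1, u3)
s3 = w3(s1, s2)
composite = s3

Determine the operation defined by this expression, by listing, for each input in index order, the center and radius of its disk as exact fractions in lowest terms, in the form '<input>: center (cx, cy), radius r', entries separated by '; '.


u1: center (11/20, -1/10), radius 1/60; u2: center (-4/7, -3/7), radius 1/49; u3: center (2/5, 0), radius 1/60; u4: center (-3/7, -3/7), radius 1/49; u5: center (-1/2, -1/2), radius 1/42

Each u-disk chains the slot maps above it in w3; radii multiply.
input u5: composing its 2 substitution steps yields center (-1/2, -1/2), radius 1/42
input u2: composing its 2 substitution steps yields center (-4/7, -3/7), radius 1/49
input u4: composing its 2 substitution steps yields center (-3/7, -3/7), radius 1/49
input u1: composing its 2 substitution steps yields center (11/20, -1/10), radius 1/60
input u3: composing its 2 substitution steps yields center (2/5, 0), radius 1/60


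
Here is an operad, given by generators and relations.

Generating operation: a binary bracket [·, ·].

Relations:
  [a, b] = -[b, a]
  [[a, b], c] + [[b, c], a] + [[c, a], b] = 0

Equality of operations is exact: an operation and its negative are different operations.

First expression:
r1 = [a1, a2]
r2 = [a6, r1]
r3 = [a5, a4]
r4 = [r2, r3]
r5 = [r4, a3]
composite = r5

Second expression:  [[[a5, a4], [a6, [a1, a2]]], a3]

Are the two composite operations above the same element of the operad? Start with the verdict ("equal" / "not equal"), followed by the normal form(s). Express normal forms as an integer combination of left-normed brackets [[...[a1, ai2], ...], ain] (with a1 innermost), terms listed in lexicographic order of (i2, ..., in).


not equal — first [[[[[a1, a2], a6], a4], a5], a3] - [[[[[a1, a2], a6], a5], a4], a3], second -[[[[[a1, a2], a6], a4], a5], a3] + [[[[[a1, a2], a6], a5], a4], a3]


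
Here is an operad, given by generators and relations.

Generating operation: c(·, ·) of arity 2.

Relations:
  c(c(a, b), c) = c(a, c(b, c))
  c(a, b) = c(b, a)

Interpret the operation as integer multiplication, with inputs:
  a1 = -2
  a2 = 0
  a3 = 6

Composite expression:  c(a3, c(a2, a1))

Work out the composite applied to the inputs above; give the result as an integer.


c(a2, a1) = 0
c(a3, c(a2, a1)) = 0

0


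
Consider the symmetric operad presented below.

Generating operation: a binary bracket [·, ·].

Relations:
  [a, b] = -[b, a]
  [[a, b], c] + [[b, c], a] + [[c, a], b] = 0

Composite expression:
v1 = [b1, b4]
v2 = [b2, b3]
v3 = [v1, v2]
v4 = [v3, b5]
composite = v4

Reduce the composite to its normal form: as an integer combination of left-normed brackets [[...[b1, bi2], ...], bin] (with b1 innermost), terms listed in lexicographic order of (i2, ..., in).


[[[[b1, b4], b2], b3], b5] - [[[[b1, b4], b3], b2], b5]


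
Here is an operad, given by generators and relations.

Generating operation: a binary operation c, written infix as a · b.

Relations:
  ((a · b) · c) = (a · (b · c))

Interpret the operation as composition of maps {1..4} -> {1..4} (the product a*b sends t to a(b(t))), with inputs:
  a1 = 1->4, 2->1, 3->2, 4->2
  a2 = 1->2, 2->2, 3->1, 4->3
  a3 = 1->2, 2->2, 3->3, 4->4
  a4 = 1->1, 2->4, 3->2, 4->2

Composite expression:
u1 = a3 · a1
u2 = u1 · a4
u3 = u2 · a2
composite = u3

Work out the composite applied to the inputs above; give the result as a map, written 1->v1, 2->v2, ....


1->2, 2->2, 3->4, 4->2

(a3 · a1) = 1->4, 2->2, 3->2, 4->2
((a3 · a1) · a4) = 1->4, 2->2, 3->2, 4->2
(((a3 · a1) · a4) · a2) = 1->2, 2->2, 3->4, 4->2


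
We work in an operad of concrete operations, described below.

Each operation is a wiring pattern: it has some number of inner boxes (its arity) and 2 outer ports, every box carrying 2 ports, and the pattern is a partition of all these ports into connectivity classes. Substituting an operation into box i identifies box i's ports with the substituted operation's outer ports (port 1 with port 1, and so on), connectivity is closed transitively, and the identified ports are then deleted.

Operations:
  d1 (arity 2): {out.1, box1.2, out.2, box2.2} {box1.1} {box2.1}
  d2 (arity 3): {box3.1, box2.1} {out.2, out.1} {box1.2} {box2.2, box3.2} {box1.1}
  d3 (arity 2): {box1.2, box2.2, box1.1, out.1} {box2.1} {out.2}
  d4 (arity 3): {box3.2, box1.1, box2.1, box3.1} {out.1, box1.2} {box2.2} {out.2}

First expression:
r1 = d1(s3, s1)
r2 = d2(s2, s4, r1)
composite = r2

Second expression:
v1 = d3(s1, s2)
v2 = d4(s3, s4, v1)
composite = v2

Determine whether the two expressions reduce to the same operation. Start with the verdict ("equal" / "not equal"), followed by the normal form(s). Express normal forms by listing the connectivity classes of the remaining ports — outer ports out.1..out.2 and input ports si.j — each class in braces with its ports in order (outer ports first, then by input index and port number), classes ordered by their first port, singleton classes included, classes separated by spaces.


not equal — first {out.1, out.2} {s1.1} {s1.2, s3.2, s4.1, s4.2} {s2.1} {s2.2} {s3.1}, second {out.1, s3.2} {out.2} {s1.1, s1.2, s2.2, s3.1, s4.1} {s2.1} {s4.2}

In normal form, the first expression is {out.1, out.2} {s1.1} {s1.2, s3.2, s4.1, s4.2} {s2.1} {s2.2} {s3.1}
In normal form, the second expression is {out.1, s3.2} {out.2} {s1.1, s1.2, s2.2, s3.1, s4.1} {s2.1} {s4.2}
No match — not equal.


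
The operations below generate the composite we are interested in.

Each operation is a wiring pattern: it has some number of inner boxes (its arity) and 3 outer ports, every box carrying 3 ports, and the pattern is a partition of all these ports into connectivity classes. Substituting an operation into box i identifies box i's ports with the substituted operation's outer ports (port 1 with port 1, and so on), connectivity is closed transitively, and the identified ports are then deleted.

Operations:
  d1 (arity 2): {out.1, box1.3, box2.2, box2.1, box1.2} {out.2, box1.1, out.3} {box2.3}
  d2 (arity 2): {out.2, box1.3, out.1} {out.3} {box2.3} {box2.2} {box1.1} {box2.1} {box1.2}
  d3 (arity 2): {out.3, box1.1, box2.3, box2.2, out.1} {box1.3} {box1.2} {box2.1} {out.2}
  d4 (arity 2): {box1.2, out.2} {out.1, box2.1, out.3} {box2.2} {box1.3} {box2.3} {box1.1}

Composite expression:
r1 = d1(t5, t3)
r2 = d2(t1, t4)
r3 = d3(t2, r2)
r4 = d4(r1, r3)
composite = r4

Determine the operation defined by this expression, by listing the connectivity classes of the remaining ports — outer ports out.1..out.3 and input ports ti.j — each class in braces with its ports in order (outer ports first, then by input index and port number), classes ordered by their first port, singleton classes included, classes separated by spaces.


{out.1, out.3, t1.3, t2.1} {out.2, t5.1} {t1.1} {t1.2} {t2.2} {t2.3} {t3.1, t3.2, t5.2, t5.3} {t3.3} {t4.1} {t4.2} {t4.3}

Treat the ports identified at d4 as solder joints: merge, then drop.
stage d1: inputs (t5, t3), connectivity {out.1, t3.1, t3.2, t5.2, t5.3} {out.2, out.3, t5.1} {t3.3}, out.j its boundary
stage d2: inputs (t1, t4), connectivity {out.1, out.2, t1.3} {out.3} {t1.1} {t1.2} {t4.1} {t4.2} {t4.3}, out.j its boundary
stage d3: inputs (t2, t1, t4), connectivity {out.1, out.3, t1.3, t2.1} {out.2} {t1.1} {t1.2} {t2.2} {t2.3} {t4.1} {t4.2} {t4.3}, out.j its boundary
stage d4: inputs (t5, t3, t2, t1, t4), connectivity {out.1, out.3, t1.3, t2.1} {out.2, t5.1} {t1.1} {t1.2} {t2.2} {t2.3} {t3.1, t3.2, t5.2, t5.3} {t3.3} {t4.1} {t4.2} {t4.3}, out.j its boundary


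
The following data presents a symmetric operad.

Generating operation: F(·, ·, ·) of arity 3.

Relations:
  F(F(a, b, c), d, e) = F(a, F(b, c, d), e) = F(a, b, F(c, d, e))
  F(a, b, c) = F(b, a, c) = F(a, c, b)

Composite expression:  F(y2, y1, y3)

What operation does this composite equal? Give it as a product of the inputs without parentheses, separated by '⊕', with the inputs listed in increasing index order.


y1 ⊕ y2 ⊕ y3

Any arrangement under F is one operation, so sort the y-inputs.
F(y2, y1, y3) reduces to y2 ⊕ y1 ⊕ y3
sorting the factors by input index: y1 ⊕ y2 ⊕ y3


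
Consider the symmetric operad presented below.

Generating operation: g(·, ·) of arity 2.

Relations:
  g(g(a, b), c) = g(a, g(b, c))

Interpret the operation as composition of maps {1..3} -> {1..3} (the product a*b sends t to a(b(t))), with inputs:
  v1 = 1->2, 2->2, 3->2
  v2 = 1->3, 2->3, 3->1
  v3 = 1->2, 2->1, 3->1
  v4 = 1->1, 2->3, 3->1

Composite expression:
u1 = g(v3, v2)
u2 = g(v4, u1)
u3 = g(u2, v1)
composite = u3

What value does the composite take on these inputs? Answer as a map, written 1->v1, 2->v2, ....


1->1, 2->1, 3->1

g(v3, v2) = 1->1, 2->1, 3->2
g(v4, g(v3, v2)) = 1->1, 2->1, 3->3
g(g(v4, g(v3, v2)), v1) = 1->1, 2->1, 3->1


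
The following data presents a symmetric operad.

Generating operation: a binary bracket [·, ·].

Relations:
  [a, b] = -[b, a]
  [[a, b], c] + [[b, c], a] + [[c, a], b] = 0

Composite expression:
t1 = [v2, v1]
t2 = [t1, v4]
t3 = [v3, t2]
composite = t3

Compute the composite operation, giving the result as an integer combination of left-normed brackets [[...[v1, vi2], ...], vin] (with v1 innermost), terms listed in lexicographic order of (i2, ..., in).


[[[v1, v2], v4], v3]

In the tensor algebra, words opening v1 carry the v1-anchored form.
Composite bracket: [v3, [[v2, v1], v4]]
Expanding via [a, b] = ab - ba: 8 signed words (2^3 = 8).
Keep just the words that open with v1:
  the word v1v2v4v3 carries sign +1 and contributes +[[[v1, v2], v4], v3]


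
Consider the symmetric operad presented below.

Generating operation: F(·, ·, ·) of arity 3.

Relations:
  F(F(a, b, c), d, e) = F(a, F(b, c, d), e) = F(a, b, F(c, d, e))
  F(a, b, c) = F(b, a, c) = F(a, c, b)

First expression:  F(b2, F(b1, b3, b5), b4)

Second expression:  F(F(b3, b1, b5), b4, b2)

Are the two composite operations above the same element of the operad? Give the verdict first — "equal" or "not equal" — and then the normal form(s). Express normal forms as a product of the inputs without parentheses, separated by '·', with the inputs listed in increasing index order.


The first expression, normalized: b1 · b2 · b3 · b4 · b5
The second expression, normalized: b1 · b2 · b3 · b4 · b5
The normal forms match — equal.

equal; both compose to b1 · b2 · b3 · b4 · b5


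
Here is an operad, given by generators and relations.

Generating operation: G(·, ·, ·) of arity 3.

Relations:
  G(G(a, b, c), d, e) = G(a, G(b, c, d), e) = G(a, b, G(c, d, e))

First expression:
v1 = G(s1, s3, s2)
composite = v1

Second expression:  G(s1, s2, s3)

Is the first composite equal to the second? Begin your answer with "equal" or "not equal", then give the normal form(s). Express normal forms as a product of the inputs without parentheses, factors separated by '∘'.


not equal; the first gives s1 ∘ s3 ∘ s2 and the second s1 ∘ s2 ∘ s3


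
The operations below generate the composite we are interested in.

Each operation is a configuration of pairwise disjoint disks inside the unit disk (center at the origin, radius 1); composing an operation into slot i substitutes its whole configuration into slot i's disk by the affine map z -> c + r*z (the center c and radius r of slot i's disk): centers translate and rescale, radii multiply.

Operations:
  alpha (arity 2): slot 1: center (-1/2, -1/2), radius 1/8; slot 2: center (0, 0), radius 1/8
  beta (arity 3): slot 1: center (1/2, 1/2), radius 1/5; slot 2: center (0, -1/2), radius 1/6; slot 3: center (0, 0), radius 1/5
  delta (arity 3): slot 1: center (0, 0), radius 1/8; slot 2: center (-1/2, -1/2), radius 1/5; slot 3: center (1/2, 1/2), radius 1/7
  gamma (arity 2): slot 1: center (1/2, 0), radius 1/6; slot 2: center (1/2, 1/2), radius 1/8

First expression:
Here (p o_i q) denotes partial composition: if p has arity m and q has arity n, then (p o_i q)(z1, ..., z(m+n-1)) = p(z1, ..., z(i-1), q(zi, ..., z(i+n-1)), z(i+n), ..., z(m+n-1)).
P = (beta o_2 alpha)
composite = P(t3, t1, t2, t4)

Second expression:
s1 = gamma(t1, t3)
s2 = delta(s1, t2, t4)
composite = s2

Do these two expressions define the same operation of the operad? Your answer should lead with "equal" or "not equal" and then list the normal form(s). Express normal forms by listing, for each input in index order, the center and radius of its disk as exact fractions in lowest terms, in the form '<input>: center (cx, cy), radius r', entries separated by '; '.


not equal — first t1: center (-1/12, -7/12), radius 1/48; t2: center (0, -1/2), radius 1/48; t3: center (1/2, 1/2), radius 1/5; t4: center (0, 0), radius 1/5, second t1: center (1/16, 0), radius 1/48; t2: center (-1/2, -1/2), radius 1/5; t3: center (1/16, 1/16), radius 1/64; t4: center (1/2, 1/2), radius 1/7

Reducing the first expression gives t1: center (-1/12, -7/12), radius 1/48; t2: center (0, -1/2), radius 1/48; t3: center (1/2, 1/2), radius 1/5; t4: center (0, 0), radius 1/5
Reducing the second expression gives t1: center (1/16, 0), radius 1/48; t2: center (-1/2, -1/2), radius 1/5; t3: center (1/16, 1/16), radius 1/64; t4: center (1/2, 1/2), radius 1/7
Different reductions; not equal.


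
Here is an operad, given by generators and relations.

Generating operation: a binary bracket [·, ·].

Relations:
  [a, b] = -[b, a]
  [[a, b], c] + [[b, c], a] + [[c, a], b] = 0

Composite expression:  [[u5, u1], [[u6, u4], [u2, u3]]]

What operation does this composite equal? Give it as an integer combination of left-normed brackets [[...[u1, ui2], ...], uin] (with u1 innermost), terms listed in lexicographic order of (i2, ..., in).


-[[[[[u1, u5], u2], u3], u4], u6] + [[[[[u1, u5], u2], u3], u6], u4] + [[[[[u1, u5], u3], u2], u4], u6] - [[[[[u1, u5], u3], u2], u6], u4] + [[[[[u1, u5], u4], u6], u2], u3] - [[[[[u1, u5], u4], u6], u3], u2] - [[[[[u1, u5], u6], u4], u2], u3] + [[[[[u1, u5], u6], u4], u3], u2]

A multilinear Lie element is pinned by u1-initial words (u1 innermost).
Composite bracket: [[u5, u1], [[u6, u4], [u2, u3]]]
Applying ab - ba throughout gives 32 signed words (2^5 = 32).
Only words starting with u1 matter:
  u1u5u2u3u4u6 appears with sign -1, giving the term -[[[[[u1, u5], u2], u3], u4], u6]
  u1u5u2u3u6u4 appears with sign +1, giving the term +[[[[[u1, u5], u2], u3], u6], u4]
  u1u5u3u2u4u6 appears with sign +1, giving the term +[[[[[u1, u5], u3], u2], u4], u6]
  u1u5u3u2u6u4 appears with sign -1, giving the term -[[[[[u1, u5], u3], u2], u6], u4]
  u1u5u4u6u2u3 appears with sign +1, giving the term +[[[[[u1, u5], u4], u6], u2], u3]
  u1u5u4u6u3u2 appears with sign -1, giving the term -[[[[[u1, u5], u4], u6], u3], u2]
  u1u5u6u4u2u3 appears with sign -1, giving the term -[[[[[u1, u5], u6], u4], u2], u3]
  u1u5u6u4u3u2 appears with sign +1, giving the term +[[[[[u1, u5], u6], u4], u3], u2]


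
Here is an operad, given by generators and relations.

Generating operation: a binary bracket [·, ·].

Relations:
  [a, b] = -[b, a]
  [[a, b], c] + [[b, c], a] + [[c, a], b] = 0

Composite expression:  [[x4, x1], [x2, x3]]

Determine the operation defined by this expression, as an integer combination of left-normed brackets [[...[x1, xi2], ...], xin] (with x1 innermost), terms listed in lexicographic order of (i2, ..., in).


Expand each bracket as ab - ba; the x1-initial words give the coefficients.
Composite bracket: [[x4, x1], [x2, x3]]
Under [a, b] = ab - ba we get 8 signed associative words (2^3 = 8).
Words beginning with x1 determine it all:
  the word x1x4x2x3 carries sign -1 and contributes -[[[x1, x4], x2], x3]
  the word x1x4x3x2 carries sign +1 and contributes +[[[x1, x4], x3], x2]

-[[[x1, x4], x2], x3] + [[[x1, x4], x3], x2]


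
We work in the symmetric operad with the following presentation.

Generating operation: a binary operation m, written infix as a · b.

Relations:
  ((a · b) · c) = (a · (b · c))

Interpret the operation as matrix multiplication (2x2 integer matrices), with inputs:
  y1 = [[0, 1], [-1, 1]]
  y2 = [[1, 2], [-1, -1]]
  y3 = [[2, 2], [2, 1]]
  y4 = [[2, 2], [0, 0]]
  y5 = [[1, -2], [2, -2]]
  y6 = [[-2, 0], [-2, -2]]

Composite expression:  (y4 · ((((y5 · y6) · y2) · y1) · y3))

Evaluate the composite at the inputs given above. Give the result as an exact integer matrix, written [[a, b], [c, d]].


(y5 · y6) = [[2, 4], [0, 4]]
((y5 · y6) · y2) = [[-2, 0], [-4, -4]]
(((y5 · y6) · y2) · y1) = [[0, -2], [4, -8]]
((((y5 · y6) · y2) · y1) · y3) = [[-4, -2], [-8, 0]]
(y4 · ((((y5 · y6) · y2) · y1) · y3)) = [[-24, -4], [0, 0]]

[[-24, -4], [0, 0]]


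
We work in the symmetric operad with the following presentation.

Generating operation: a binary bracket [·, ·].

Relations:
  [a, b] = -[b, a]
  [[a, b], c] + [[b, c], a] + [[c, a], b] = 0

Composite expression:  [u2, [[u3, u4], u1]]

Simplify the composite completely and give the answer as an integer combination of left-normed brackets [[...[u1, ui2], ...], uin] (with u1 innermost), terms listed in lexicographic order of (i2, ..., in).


Antisymmetry and Jacobi reduce to u1-anchored left-normed brackets.
Composite bracket: [u2, [[u3, u4], u1]]
Applying ab - ba throughout gives 8 signed words (2^3 = 8).
Words beginning with u1 determine it all:
  u1u3u4u2 appears with sign +1, giving the term +[[[u1, u3], u4], u2]
  u1u4u3u2 appears with sign -1, giving the term -[[[u1, u4], u3], u2]

[[[u1, u3], u4], u2] - [[[u1, u4], u3], u2]


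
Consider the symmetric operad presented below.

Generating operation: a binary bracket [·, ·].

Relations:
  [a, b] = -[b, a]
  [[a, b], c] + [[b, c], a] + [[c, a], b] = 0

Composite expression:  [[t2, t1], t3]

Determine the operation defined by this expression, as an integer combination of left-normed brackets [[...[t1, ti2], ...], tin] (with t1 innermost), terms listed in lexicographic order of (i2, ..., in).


-[[t1, t2], t3]

Expand each bracket as ab - ba; the t1-initial words give the coefficients.
Composite bracket: [[t2, t1], t3]
Under [a, b] = ab - ba we get 4 signed associative words (2^2 = 4).
Coefficients come from the t1-initial words:
  t1t2t3 (sign -1) contributes -[[t1, t2], t3]


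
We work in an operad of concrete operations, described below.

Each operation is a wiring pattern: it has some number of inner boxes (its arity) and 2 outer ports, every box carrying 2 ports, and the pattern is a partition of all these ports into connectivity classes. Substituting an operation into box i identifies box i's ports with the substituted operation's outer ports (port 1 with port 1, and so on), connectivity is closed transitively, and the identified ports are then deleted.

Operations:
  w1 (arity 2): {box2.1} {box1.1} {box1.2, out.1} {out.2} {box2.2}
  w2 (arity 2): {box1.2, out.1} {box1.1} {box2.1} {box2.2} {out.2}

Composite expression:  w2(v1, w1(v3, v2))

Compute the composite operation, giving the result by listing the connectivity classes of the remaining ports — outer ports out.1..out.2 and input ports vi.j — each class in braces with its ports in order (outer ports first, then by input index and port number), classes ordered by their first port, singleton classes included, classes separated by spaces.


{out.1, v1.2} {out.2} {v1.1} {v2.1} {v2.2} {v3.1} {v3.2}


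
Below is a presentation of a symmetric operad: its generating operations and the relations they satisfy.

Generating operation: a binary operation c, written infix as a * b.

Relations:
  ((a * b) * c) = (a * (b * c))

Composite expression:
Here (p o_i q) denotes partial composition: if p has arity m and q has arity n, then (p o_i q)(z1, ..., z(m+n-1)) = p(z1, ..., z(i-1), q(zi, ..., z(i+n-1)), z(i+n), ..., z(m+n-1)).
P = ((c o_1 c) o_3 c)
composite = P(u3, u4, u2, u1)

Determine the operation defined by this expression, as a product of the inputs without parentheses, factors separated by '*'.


Under associativity of c, the answer is the u's in reading order.
(u3 * u4) flattens to u3 * u4
(u2 * u1) flattens to u2 * u1
((u3 * u4) * (u2 * u1)) flattens to u3 * u4 * u2 * u1

u3 * u4 * u2 * u1


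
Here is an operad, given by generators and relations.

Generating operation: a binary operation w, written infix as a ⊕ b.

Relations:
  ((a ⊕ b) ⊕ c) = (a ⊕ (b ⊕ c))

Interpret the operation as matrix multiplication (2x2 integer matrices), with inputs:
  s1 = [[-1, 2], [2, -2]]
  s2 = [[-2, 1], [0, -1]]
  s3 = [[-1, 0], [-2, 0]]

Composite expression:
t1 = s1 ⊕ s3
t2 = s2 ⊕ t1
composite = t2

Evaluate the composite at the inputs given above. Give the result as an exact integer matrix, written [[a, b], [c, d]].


[[8, 0], [-2, 0]]

(s1 ⊕ s3) = [[-3, 0], [2, 0]]
(s2 ⊕ (s1 ⊕ s3)) = [[8, 0], [-2, 0]]


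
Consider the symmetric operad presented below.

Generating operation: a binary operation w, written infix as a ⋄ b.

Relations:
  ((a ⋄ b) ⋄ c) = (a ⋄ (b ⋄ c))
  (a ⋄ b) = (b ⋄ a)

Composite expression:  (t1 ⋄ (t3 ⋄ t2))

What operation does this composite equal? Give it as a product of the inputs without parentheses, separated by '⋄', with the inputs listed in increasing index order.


t1 ⋄ t2 ⋄ t3

Reordering under w is free, so list the t-inputs canonically.
(t3 ⋄ t2) spells out as t3 ⋄ t2
(t1 ⋄ (t3 ⋄ t2)) spells out as t1 ⋄ t3 ⋄ t2
rearranged into index order: t1 ⋄ t2 ⋄ t3


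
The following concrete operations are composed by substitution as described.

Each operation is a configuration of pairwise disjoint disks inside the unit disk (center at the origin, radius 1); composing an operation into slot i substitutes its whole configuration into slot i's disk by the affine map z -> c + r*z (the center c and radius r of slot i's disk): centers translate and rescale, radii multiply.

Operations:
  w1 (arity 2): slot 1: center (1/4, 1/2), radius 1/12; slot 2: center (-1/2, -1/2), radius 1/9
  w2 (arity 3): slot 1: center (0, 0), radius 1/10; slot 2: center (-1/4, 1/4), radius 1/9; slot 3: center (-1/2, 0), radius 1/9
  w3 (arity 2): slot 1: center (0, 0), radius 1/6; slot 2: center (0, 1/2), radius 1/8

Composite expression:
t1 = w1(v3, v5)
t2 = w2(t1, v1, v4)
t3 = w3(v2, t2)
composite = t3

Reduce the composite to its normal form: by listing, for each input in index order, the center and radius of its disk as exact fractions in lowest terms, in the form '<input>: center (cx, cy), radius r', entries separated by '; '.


v1: center (-1/32, 17/32), radius 1/72; v2: center (0, 0), radius 1/6; v3: center (1/320, 81/160), radius 1/960; v4: center (-1/16, 1/2), radius 1/72; v5: center (-1/160, 79/160), radius 1/720

Each v-disk chains the slot maps above it in w3; radii multiply.
tracing v2 down its 1-map path: center (0, 0), radius 1/6
tracing v3 down its 3-map path: center (1/320, 81/160), radius 1/960
tracing v5 down its 3-map path: center (-1/160, 79/160), radius 1/720
tracing v1 down its 2-map path: center (-1/32, 17/32), radius 1/72
tracing v4 down its 2-map path: center (-1/16, 1/2), radius 1/72


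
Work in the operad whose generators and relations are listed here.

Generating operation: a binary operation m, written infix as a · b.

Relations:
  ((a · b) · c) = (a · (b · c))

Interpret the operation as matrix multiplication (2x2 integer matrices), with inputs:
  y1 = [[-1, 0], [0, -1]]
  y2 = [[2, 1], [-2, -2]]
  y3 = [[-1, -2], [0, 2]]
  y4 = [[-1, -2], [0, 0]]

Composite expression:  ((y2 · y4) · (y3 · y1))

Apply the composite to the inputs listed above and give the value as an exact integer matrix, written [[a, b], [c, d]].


[[-2, 4], [2, -4]]

(y2 · y4) = [[-2, -4], [2, 4]]
(y3 · y1) = [[1, 2], [0, -2]]
((y2 · y4) · (y3 · y1)) = [[-2, 4], [2, -4]]


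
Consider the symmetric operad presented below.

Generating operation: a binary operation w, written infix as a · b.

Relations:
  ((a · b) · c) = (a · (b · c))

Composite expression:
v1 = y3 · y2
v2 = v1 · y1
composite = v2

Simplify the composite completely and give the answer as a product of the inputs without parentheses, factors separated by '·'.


y3 · y2 · y1

All parenthesizations of w agree; list the y-inputs left to right.
(y3 · y2) spells out as y3 · y2
((y3 · y2) · y1) spells out as y3 · y2 · y1


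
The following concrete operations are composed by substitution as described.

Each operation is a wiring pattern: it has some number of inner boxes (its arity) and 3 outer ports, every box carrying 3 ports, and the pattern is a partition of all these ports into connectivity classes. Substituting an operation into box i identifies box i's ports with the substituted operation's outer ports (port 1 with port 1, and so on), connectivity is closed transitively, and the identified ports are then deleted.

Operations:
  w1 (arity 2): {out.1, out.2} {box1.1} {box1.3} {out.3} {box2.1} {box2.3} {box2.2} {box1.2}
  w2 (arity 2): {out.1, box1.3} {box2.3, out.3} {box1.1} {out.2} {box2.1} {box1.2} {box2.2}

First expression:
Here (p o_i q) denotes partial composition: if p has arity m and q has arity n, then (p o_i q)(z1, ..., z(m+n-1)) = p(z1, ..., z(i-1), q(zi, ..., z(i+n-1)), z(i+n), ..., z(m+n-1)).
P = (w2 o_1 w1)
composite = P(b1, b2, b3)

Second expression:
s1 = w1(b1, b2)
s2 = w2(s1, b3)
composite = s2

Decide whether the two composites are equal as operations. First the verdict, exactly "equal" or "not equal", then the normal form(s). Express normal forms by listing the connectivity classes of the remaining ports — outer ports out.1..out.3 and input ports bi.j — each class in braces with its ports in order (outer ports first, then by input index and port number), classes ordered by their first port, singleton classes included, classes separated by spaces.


equal: each reduces to {out.1} {out.2} {out.3, b3.3} {b1.1} {b1.2} {b1.3} {b2.1} {b2.2} {b2.3} {b3.1} {b3.2}

In normal form, the first expression is {out.1} {out.2} {out.3, b3.3} {b1.1} {b1.2} {b1.3} {b2.1} {b2.2} {b2.3} {b3.1} {b3.2}
In normal form, the second expression is {out.1} {out.2} {out.3, b3.3} {b1.1} {b1.2} {b1.3} {b2.1} {b2.2} {b2.3} {b3.1} {b3.2}
The forms coincide; equal.


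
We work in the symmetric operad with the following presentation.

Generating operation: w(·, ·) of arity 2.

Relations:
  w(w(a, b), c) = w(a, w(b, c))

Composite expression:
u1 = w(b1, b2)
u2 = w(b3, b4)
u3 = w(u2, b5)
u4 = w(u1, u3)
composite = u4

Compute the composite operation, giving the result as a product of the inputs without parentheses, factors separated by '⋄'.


b1 ⋄ b2 ⋄ b3 ⋄ b4 ⋄ b5

All parenthesizations of w agree; list the b-inputs left to right.
w(b1, b2) flattens to b1 ⋄ b2
w(b3, b4) flattens to b3 ⋄ b4
w(w(b3, b4), b5) flattens to b3 ⋄ b4 ⋄ b5
w(w(b1, b2), w(w(b3, b4), b5)) flattens to b1 ⋄ b2 ⋄ b3 ⋄ b4 ⋄ b5


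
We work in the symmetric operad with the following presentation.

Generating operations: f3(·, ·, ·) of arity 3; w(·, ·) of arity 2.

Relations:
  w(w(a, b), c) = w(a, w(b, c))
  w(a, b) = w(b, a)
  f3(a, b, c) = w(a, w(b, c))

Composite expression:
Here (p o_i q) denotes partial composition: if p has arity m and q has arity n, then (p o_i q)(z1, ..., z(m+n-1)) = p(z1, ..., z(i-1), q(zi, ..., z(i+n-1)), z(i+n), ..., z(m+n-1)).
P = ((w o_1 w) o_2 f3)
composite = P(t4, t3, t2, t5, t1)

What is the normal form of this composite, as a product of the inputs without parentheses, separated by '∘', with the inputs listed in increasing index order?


t1 ∘ t2 ∘ t3 ∘ t4 ∘ t5

Reordering under w is free, so list the t-inputs canonically.
f3(t3, t2, t5) collapses to t3 ∘ t2 ∘ t5
w(t4, f3(t3, t2, t5)) collapses to t4 ∘ t3 ∘ t2 ∘ t5
w(w(t4, f3(t3, t2, t5)), t1) collapses to t4 ∘ t3 ∘ t2 ∘ t5 ∘ t1
commutativity sorts the factors: t1 ∘ t2 ∘ t3 ∘ t4 ∘ t5


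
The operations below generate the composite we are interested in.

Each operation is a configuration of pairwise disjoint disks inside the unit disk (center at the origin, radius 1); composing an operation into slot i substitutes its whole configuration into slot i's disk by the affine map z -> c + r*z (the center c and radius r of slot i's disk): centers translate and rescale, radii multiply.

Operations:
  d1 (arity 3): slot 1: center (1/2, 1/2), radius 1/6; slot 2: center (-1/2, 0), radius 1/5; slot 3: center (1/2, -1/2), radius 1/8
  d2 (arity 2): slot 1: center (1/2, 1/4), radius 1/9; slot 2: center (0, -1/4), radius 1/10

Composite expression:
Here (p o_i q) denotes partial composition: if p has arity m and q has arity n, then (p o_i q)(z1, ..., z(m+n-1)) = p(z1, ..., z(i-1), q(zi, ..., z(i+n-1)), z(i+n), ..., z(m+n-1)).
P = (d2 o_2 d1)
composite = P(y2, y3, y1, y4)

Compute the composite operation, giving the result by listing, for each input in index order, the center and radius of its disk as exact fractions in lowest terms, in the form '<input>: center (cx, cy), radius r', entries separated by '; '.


y1: center (-1/20, -1/4), radius 1/50; y2: center (1/2, 1/4), radius 1/9; y3: center (1/20, -1/5), radius 1/60; y4: center (1/20, -3/10), radius 1/80

Follow each y-input down from d2: c' goes to c + r*c', radius to r*r'.
input y2: applying the 1 nested substitution gives center (1/2, 1/4), radius 1/9
input y3: applying the 2 nested substitutions gives center (1/20, -1/5), radius 1/60
input y1: applying the 2 nested substitutions gives center (-1/20, -1/4), radius 1/50
input y4: applying the 2 nested substitutions gives center (1/20, -3/10), radius 1/80


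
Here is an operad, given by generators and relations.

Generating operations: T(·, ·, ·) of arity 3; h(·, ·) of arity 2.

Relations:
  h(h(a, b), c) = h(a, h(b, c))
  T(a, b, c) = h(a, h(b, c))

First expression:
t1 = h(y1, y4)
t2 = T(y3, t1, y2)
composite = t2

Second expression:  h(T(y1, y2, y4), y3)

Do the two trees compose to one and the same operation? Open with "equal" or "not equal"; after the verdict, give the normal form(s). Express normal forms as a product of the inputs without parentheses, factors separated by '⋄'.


not equal: they reduce to y3 ⋄ y1 ⋄ y4 ⋄ y2 and y1 ⋄ y2 ⋄ y4 ⋄ y3

The first composite normalizes to y3 ⋄ y1 ⋄ y4 ⋄ y2
The second composite normalizes to y1 ⋄ y2 ⋄ y4 ⋄ y3
They disagree, so not equal.
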